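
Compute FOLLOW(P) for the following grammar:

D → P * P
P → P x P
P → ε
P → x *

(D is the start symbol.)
In D → P * P: P is followed by '*' P, add FIRST('*' P) \ {ε} = { '*' }
In D → P * P: P is at the end, add FOLLOW(D)
In P → P x P: P is followed by x P, add FIRST(x P) \ {ε} = { 'x' }
In P → P x P: P is at the end; this adds FOLLOW(P) to itself — nothing new

The FOLLOW sets referred to above (computed the same way, to a fixed point):
  FOLLOW(D) = { $ }

Taking the union: FOLLOW(P) = { $, '*', 'x' }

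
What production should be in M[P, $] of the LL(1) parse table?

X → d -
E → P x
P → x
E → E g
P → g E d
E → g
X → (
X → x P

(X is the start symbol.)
To find M[P, $], we find productions for P where $ is in the predict set (PREDICT(N → α) = (FIRST(α) \ {ε}) ∪ (FOLLOW(N) if α ⇒* ε)).

P → x: PREDICT = { 'x' }
P → g E d: PREDICT = { 'g' }

M[P, $] is empty (no production applies)

Answer: Empty (error entry)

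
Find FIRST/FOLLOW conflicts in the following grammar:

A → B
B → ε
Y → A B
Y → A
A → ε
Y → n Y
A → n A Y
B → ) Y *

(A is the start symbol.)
Yes. A → B with FOLLOW(A) on { ')' }; A → n A Y with FOLLOW(A) on { 'n' }; B → ')' Y '*' with FOLLOW(B) on { ')' }; Y → A B with FOLLOW(Y) on { ')', 'n' }; Y → A with FOLLOW(Y) on { ')', 'n' }; Y → n Y with FOLLOW(Y) on { 'n' }

A FIRST/FOLLOW conflict occurs when a non-terminal N has a nullable alternative N → β (β ⇒* ε) and another alternative N → α with FIRST(α) ∩ FOLLOW(N) ≠ ∅: on such a lookahead the parser cannot decide between expanding α and letting N vanish via β.

Nullable non-terminals: A, B, Y.
FIRST sets used below: FIRST(B) = { ')', ε }, FIRST(A) = { ')', 'n', ε }

A: nullable alternative(s) A → B, A → ε; FOLLOW(A) = { $, ')', '*', 'n' }
  A → B: FIRST \ {ε} = { ')' } — overlaps FOLLOW(A) on { ')' }: CONFLICT
  A → ε: FIRST \ {ε} = { } — disjoint from FOLLOW(A)
  A → n A Y: FIRST \ {ε} = { 'n' } — overlaps FOLLOW(A) on { 'n' }: CONFLICT

B: nullable alternative(s) B → ε; FOLLOW(B) = { $, ')', '*', 'n' }
  B → ε: FIRST \ {ε} = { } — this is the only nullable alternative, skip
  B → ) Y *: FIRST \ {ε} = { ')' } — overlaps FOLLOW(B) on { ')' }: CONFLICT

Y: nullable alternative(s) Y → A B, Y → A; FOLLOW(Y) = { $, ')', '*', 'n' }
  Y → A B: FIRST \ {ε} = { ')', 'n' } — overlaps FOLLOW(Y) on { ')', 'n' }: CONFLICT
  Y → A: FIRST \ {ε} = { ')', 'n' } — overlaps FOLLOW(Y) on { ')', 'n' }: CONFLICT
  Y → n Y: FIRST \ {ε} = { 'n' } — overlaps FOLLOW(Y) on { 'n' }: CONFLICT

So the grammar has 6 FIRST/FOLLOW conflicts (marked CONFLICT above).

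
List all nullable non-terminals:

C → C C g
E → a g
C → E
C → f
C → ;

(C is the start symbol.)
A non-terminal is nullable if it can derive ε (the empty string): either it has an ε-production, or it has a production whose right-hand side consists entirely of nullable non-terminals.

There are no ε-productions, so no non-terminal can derive ε.
No non-terminals are nullable.

Answer: None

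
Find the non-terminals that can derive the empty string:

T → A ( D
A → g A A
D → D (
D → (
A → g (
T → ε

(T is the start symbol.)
{ 'T' }

ε-productions: T → ε
So T is immediately nullable.
No further non-terminal can be added: every production for the remaining non-terminals contains a terminal or a non-nullable non-terminal.
Nullable = { 'T' }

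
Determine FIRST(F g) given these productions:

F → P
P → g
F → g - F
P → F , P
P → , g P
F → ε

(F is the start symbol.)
{ ',', 'g' }

FIRST sets of the non-terminals involved (from the grammar, by fixed-point iteration):
  FIRST(F) = { ',', 'g', ε }

To compute FIRST(F g), process the symbols left to right:
Symbol F is a non-terminal. Add FIRST(F) \ {ε} = { ',', 'g' }
F is nullable (ε ∈ FIRST(F)), continue to the next symbol.
Symbol g is a terminal. Add 'g' and stop.
FIRST(F g) = { ',', 'g' }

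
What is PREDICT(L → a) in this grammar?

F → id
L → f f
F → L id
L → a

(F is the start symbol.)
PREDICT(L → a) = (FIRST(RHS) \ {ε}) ∪ (FOLLOW(L) if ε ∈ FIRST(RHS), i.e. RHS ⇒* ε)
FIRST(a) = { 'a' }
ε ∉ FIRST(a), so FOLLOW(L) is not added.
PREDICT(L → a) = { 'a' }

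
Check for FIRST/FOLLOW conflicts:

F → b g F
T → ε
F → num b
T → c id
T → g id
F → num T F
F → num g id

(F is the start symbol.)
A FIRST/FOLLOW conflict occurs when a non-terminal N has a nullable alternative N → β (β ⇒* ε) and another alternative N → α with FIRST(α) ∩ FOLLOW(N) ≠ ∅: on such a lookahead the parser cannot decide between expanding α and letting N vanish via β.

Nullable non-terminals: T.

T: nullable alternative(s) T → ε; FOLLOW(T) = { 'b', 'num' }
  T → ε: FIRST \ {ε} = { } — this is the only nullable alternative, skip
  T → c id: FIRST \ {ε} = { 'c' } — disjoint from FOLLOW(T)
  T → g id: FIRST \ {ε} = { 'g' } — disjoint from FOLLOW(T)

F has no nullable alternative, so no FIRST/FOLLOW check is needed there.

No FIRST/FOLLOW conflicts found.

Answer: No FIRST/FOLLOW conflicts.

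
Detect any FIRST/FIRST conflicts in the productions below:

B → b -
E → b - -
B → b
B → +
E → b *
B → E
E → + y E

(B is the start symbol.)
FIRST sets of the non-terminals at (or reachable through a nullable prefix from) the front of some alternative:
  FIRST(E) = { '+', 'b' }

Productions for B:
  B → b -: FIRST = { 'b' }
  B → b: FIRST = { 'b' }
  B → +: FIRST = { '+' }
  B → E: FIRST = { '+', 'b' }
Productions for E:
  E → b - -: FIRST = { 'b' }
  E → b *: FIRST = { 'b' }
  E → + y E: FIRST = { '+' }

Conflict for B: B → b - and B → b
  Overlap: { 'b' }
Conflict for B: B → b - and B → E
  Overlap: { 'b' }
Conflict for B: B → b and B → E
  Overlap: { 'b' }
Conflict for B: B → + and B → E
  Overlap: { '+' }
Conflict for E: E → b - - and E → b *
  Overlap: { 'b' }

Answer: Yes. B → b '-' / B → b on { 'b' }; B → b '-' / B → E on { 'b' }; B → b / B → E on { 'b' }; B → '+' / B → E on { '+' }; E → b '-' '-' / E → b '*' on { 'b' }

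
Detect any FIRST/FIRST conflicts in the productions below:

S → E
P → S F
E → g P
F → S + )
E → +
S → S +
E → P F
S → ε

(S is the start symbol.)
Yes. S → E / S → S '+' on { '+', 'g' }; E → g P / E → P F on { 'g' }; E → '+' / E → P F on { '+' }

FIRST sets of the non-terminals at (or reachable through a nullable prefix from) the front of some alternative:
  FIRST(E) = { '+', 'g' }
  FIRST(S) = { '+', 'g', ε }
  FIRST(P) = { '+', 'g' }

Productions for S:
  S → E: FIRST = { '+', 'g' }
  S → S +: FIRST = { '+', 'g' }
  S → ε: FIRST = { ε }
Productions for E:
  E → g P: FIRST = { 'g' }
  E → +: FIRST = { '+' }
  E → P F: FIRST = { '+', 'g' }
P, F have only one production, so no FIRST/FIRST conflict is possible there.

Conflict for S: S → E and S → S +
  Overlap: { '+', 'g' }
Conflict for E: E → g P and E → P F
  Overlap: { 'g' }
Conflict for E: E → + and E → P F
  Overlap: { '+' }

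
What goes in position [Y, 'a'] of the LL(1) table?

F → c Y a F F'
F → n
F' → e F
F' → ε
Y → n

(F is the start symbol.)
To find M[Y, 'a'], we find productions for Y where 'a' is in the predict set (PREDICT(N → α) = (FIRST(α) \ {ε}) ∪ (FOLLOW(N) if α ⇒* ε)).

Y → n: PREDICT = { 'n' }

M[Y, 'a'] is empty (no production applies)

Answer: Empty (error entry)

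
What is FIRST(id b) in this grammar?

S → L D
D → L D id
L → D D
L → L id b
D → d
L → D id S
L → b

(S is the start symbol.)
To compute FIRST(id b), process the symbols left to right:
Symbol id is a terminal. Add 'id' and stop.
FIRST(id b) = { 'id' }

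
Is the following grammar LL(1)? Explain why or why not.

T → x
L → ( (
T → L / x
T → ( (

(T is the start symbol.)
Relevant sets:
  FIRST(L) = { '(' }

For T:
  PREDICT(T → x) = { 'x' }
  PREDICT(T → L '/' x) = { '(' }
  PREDICT(T → '(' '(') = { '(' }
L has a single production, so nothing to check there.

Conflict found: Predict set conflict for T: { '(' }
The grammar is NOT LL(1).

Answer: No. Predict set conflict for T: { '(' }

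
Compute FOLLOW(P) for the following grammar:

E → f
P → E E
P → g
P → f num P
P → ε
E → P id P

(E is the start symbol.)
{ $, 'f', 'g', 'id' }

To compute FOLLOW(P), find every occurrence of P on a right-hand side N → α P β: add FIRST(β) \ {ε}, and if β is empty or nullable also add FOLLOW(N). Iterate to a fixed point.

In P → f num P: P is at the end; this adds FOLLOW(P) to itself — nothing new
In E → P id P: P is followed by id P, add FIRST(id P) \ {ε} = { 'id' }
In E → P id P: P is at the end, add FOLLOW(E)

The FOLLOW sets referred to above (computed the same way, to a fixed point):
  FOLLOW(E) = { $, 'f', 'g', 'id' }

Taking the union: FOLLOW(P) = { $, 'f', 'g', 'id' }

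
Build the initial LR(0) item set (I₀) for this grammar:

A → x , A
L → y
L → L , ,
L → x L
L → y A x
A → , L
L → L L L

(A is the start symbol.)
{ [A → . , L], [A → . x , A], [A' → . A] }

First, augment the grammar with A' → A
I₀ = CLOSURE({ [A' → . A] }):
  [A' → . A] has the dot before A: add [A → . x , A], [A → . , L]
No further items can be added.

I₀ = { [A → . , L], [A → . x , A], [A' → . A] }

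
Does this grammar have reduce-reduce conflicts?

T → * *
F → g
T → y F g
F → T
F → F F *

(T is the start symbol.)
A reduce-reduce conflict occurs when an LR(0) state has two complete items [A → α .] and [B → β .] — both call for a reduction, and with no lookahead the parser cannot choose between them.

Augment with T' → T and build the canonical LR(0) collection (I0 = CLOSURE({[T' → . T]}), then GOTO on every symbol after a dot until no new states appear). It has 11 states:
  I0: { [T → . * *], [T → . y F g], [T' → . T] }  — shift
  I1: { [T → * . *] }  — shift
  I2: { [T' → T .] }  — accept
  I3: { [F → . F F *], [F → . T], [F → . g], [T → . * *], [T → . y F g], [T → y . F g] }  — shift
  I4: { [F → . F F *], [F → . T], [F → . g], [F → F . F *], [T → . * *], [T → . y F g], [T → y F . g] }  — shift
  I5: { [F → T .] }  — reduce
  I6: { [F → g .] }  — reduce
  I7: { [F → . F F *], [F → . T], [F → . g], [F → F . F *], [F → F F . *], [T → . * *], [T → . y F g] }  — shift
  I8: { [F → g .], [T → y F g .] }  — 2 reduces
  I9: { [F → F F * .], [T → * . *] }  — shift, reduce
  I10: { [T → * * .] }  — reduce

I8 contains complete items [F → g .], [T → y F g .] — reduce-reduce conflict.

Answer: Yes — I8: [F → g .] vs [T → y F g .]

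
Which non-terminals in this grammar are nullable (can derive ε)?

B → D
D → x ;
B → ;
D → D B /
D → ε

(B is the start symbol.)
A non-terminal is nullable if it can derive ε (the empty string): either it has an ε-production, or it has a production whose right-hand side consists entirely of nullable non-terminals.

ε-productions: D → ε
So D is immediately nullable.
B → D: every symbol on the right is nullable, so B is nullable too.
Every non-terminal is now nullable.
Nullable = { 'B', 'D' }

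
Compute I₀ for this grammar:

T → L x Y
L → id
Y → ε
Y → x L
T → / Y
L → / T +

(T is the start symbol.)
First, augment the grammar with T' → T
I₀ = CLOSURE({ [T' → . T] }):
  [T' → . T] has the dot before T: add [T → . L x Y], [T → . / Y]
  [T → . L x Y] has the dot before L: add [L → . id], [L → . / T +]
No further items can be added.

I₀ = { [L → . / T +], [L → . id], [T → . / Y], [T → . L x Y], [T' → . T] }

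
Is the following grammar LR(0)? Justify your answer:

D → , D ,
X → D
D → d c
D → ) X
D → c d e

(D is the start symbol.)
Yes, the grammar is LR(0)

Augment with D' → D and build the canonical LR(0) collection (I0 = CLOSURE({[D' → . D]}), then GOTO on every symbol after a dot until no new states appear). It has 13 states:
  I0: { [D → . ) X], [D → . , D ,], [D → . c d e], [D → . d c], [D' → . D] }  — shift
  I1: { [D → ) . X], [D → . ) X], [D → . , D ,], [D → . c d e], [D → . d c], [X → . D] }  — shift
  I2: { [D → , . D ,], [D → . ) X], [D → . , D ,], [D → . c d e], [D → . d c] }  — shift
  I3: { [D' → D .] }  — accept
  I4: { [D → c . d e] }  — shift
  I5: { [D → d . c] }  — shift
  I6: { [D → d c .] }  — reduce
  I7: { [D → c d . e] }  — shift
  I8: { [D → c d e .] }  — reduce
  I9: { [D → , D . ,] }  — shift
  I10: { [D → , D , .] }  — reduce
  I11: { [X → D .] }  — reduce
  I12: { [D → ) X .] }  — reduce

Every state is either a pure shift/goto state or contains exactly one complete item and nothing to shift — no conflicts. The grammar is LR(0).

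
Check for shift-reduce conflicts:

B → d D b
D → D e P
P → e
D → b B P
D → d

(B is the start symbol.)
No shift-reduce conflicts

A shift-reduce conflict occurs when an LR(0) state has both:
  - a complete (reduce) item [A → α .] (dot at the end), and
  - a shift item [B → β . c γ] (dot before a terminal).

Augment with B' → B and build the canonical LR(0) collection (I0 = CLOSURE({[B' → . B]}), then GOTO on every symbol after a dot until no new states appear). It has 12 states:
  I0: { [B → . d D b], [B' → . B] }  — shift
  I1: { [B' → B .] }  — accept
  I2: { [B → d . D b], [D → . D e P], [D → . b B P], [D → . d] }  — shift
  I3: { [B → d D . b], [D → D . e P] }  — shift
  I4: { [B → . d D b], [D → b . B P] }  — shift
  I5: { [D → d .] }  — reduce
  I6: { [D → b B . P], [P → . e] }  — shift
  I7: { [D → b B P .] }  — reduce
  I8: { [P → e .] }  — reduce
  I9: { [B → d D b .] }  — reduce
  I10: { [D → D e . P], [P → . e] }  — shift
  I11: { [D → D e P .] }  — reduce

No state contains both a complete item and a shift item.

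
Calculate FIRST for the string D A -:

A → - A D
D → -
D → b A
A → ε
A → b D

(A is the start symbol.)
{ '-', 'b' }

FIRST sets of the non-terminals involved (from the grammar, by fixed-point iteration):
  FIRST(D) = { '-', 'b' }

To compute FIRST(D A -), process the symbols left to right:
Symbol D is a non-terminal. Add FIRST(D) \ {ε} = { '-', 'b' }
D is not nullable (ε ∉ FIRST(D)), so stop here.
FIRST(D A -) = { '-', 'b' }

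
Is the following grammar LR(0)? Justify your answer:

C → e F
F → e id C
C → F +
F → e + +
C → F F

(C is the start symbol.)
A grammar is LR(0) if no state in the canonical LR(0) collection has:
  - both a shift item (dot before a terminal) and a complete item (shift-reduce conflict), or
  - two or more complete items (reduce-reduce conflict; the accept item [C' → C .] counts as a complete item here).

Augment with C' → C and build the canonical LR(0) collection (I0 = CLOSURE({[C' → . C]}), then GOTO on every symbol after a dot until no new states appear). It has 12 states:
  I0: { [C → . F +], [C → . F F], [C → . e F], [C' → . C], [F → . e + +], [F → . e id C] }  — shift
  I1: { [C' → C .] }  — accept
  I2: { [C → F . +], [C → F . F], [F → . e + +], [F → . e id C] }  — shift
  I3: { [C → e . F], [F → . e + +], [F → . e id C], [F → e . + +], [F → e . id C] }  — shift
  I4: { [F → e + . +] }  — shift
  I5: { [C → e F .] }  — reduce
  I6: { [F → e . + +], [F → e . id C] }  — shift
  I7: { [C → . F +], [C → . F F], [C → . e F], [F → . e + +], [F → . e id C], [F → e id . C] }  — shift
  I8: { [F → e id C .] }  — reduce
  I9: { [F → e + + .] }  — reduce
  I10: { [C → F + .] }  — reduce
  I11: { [C → F F .] }  — reduce

Every state is either a pure shift/goto state or contains exactly one complete item and nothing to shift — no conflicts. The grammar is LR(0).

Answer: Yes, the grammar is LR(0)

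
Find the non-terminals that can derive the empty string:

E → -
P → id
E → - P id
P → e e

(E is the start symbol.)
None

A non-terminal is nullable if it can derive ε (the empty string): either it has an ε-production, or it has a production whose right-hand side consists entirely of nullable non-terminals.

There are no ε-productions, so no non-terminal can derive ε.
No non-terminals are nullable.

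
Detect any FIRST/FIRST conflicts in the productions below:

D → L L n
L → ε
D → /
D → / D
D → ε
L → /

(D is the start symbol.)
FIRST sets of the non-terminals at (or reachable through a nullable prefix from) the front of some alternative:
  FIRST(L) = { '/', ε }

Productions for D:
  D → L L n: FIRST = { '/', 'n' }
  D → /: FIRST = { '/' }
  D → / D: FIRST = { '/' }
  D → ε: FIRST = { ε }
Productions for L:
  L → ε: FIRST = { ε }
  L → /: FIRST = { '/' }

Conflict for D: D → L L n and D → /
  Overlap: { '/' }
Conflict for D: D → L L n and D → / D
  Overlap: { '/' }
Conflict for D: D → / and D → / D
  Overlap: { '/' }

Answer: Yes. D → L L n / D → '/' on { '/' }; D → L L n / D → '/' D on { '/' }; D → '/' / D → '/' D on { '/' }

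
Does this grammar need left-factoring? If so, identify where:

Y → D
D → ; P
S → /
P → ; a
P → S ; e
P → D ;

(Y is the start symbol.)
No, left-factoring is not needed

Left-factoring is needed when two productions for the same non-terminal
share a common prefix on the right-hand side.

Productions for P:
  P → ; a
  P → S ; e
  P → D ;

No common prefixes found.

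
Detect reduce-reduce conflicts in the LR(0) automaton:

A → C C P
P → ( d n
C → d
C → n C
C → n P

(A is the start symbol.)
A reduce-reduce conflict occurs when an LR(0) state has two complete items [A → α .] and [B → β .] — both call for a reduction, and with no lookahead the parser cannot choose between them.

Augment with A' → A and build the canonical LR(0) collection (I0 = CLOSURE({[A' → . A]}), then GOTO on every symbol after a dot until no new states appear). It has 12 states:
  I0: { [A → . C C P], [A' → . A], [C → . d], [C → . n C], [C → . n P] }  — shift
  I1: { [A' → A .] }  — accept
  I2: { [A → C . C P], [C → . d], [C → . n C], [C → . n P] }  — shift
  I3: { [C → d .] }  — reduce
  I4: { [C → . d], [C → . n C], [C → . n P], [C → n . C], [C → n . P], [P → . ( d n] }  — shift
  I5: { [P → ( . d n] }  — shift
  I6: { [C → n C .] }  — reduce
  I7: { [C → n P .] }  — reduce
  I8: { [P → ( d . n] }  — shift
  I9: { [P → ( d n .] }  — reduce
  I10: { [A → C C . P], [P → . ( d n] }  — shift
  I11: { [A → C C P .] }  — reduce

No state contains more than one complete item.

Answer: No reduce-reduce conflicts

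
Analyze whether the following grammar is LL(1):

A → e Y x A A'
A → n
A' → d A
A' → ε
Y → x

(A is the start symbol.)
A grammar is LL(1) if for each non-terminal N with multiple productions, the predict sets of those productions are pairwise disjoint, where PREDICT(N → α) = (FIRST(α) \ {ε}) ∪ (FOLLOW(N) if α ⇒* ε).

Relevant sets:
  FOLLOW(A') = { $, 'd' }

For A:
  PREDICT(A → e Y x A A') = { 'e' }
  PREDICT(A → n) = { 'n' }
For A':
  PREDICT(A' → d A) = { 'd' }
  PREDICT(A' → ε) = { $, 'd' }
Y has a single production, so nothing to check there.

Conflict found: Predict set conflict for A': { 'd' }
The grammar is NOT LL(1).

Answer: No. Predict set conflict for A': { 'd' }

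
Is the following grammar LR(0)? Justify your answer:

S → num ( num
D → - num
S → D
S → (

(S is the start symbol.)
Augment with S' → S and build the canonical LR(0) collection (I0 = CLOSURE({[S' → . S]}), then GOTO on every symbol after a dot until no new states appear). It has 9 states:
  I0: { [D → . - num], [S → . (], [S → . D], [S → . num ( num], [S' → . S] }  — shift
  I1: { [S → ( .] }  — reduce
  I2: { [D → - . num] }  — shift
  I3: { [S → D .] }  — reduce
  I4: { [S' → S .] }  — accept
  I5: { [S → num . ( num] }  — shift
  I6: { [S → num ( . num] }  — shift
  I7: { [S → num ( num .] }  — reduce
  I8: { [D → - num .] }  — reduce

Every state is either a pure shift/goto state or contains exactly one complete item and nothing to shift — no conflicts. The grammar is LR(0).

Answer: Yes, the grammar is LR(0)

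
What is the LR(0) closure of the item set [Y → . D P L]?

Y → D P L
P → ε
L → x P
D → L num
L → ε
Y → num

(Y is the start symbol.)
Start with: [Y → . D P L]
  [Y → . D P L] has the dot before D: add [D → . L num]
  [D → . L num] has the dot before L: add [L → . x P], [L → .]
No further items can be added.

CLOSURE = { [D → . L num], [L → . x P], [L → .], [Y → . D P L] }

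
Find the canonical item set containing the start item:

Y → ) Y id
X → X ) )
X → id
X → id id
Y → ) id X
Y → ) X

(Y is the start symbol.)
First, augment the grammar with Y' → Y
I₀ = CLOSURE({ [Y' → . Y] }):
  [Y' → . Y] has the dot before Y: add [Y → . ) Y id], [Y → . ) id X], [Y → . ) X]
No further items can be added.

I₀ = { [Y → . ) X], [Y → . ) Y id], [Y → . ) id X], [Y' → . Y] }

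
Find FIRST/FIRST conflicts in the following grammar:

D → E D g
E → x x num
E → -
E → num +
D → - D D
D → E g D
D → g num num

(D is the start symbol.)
FIRST sets of the non-terminals at (or reachable through a nullable prefix from) the front of some alternative:
  FIRST(E) = { '-', 'num', 'x' }

Productions for D:
  D → E D g: FIRST = { '-', 'num', 'x' }
  D → - D D: FIRST = { '-' }
  D → E g D: FIRST = { '-', 'num', 'x' }
  D → g num num: FIRST = { 'g' }
Productions for E:
  E → x x num: FIRST = { 'x' }
  E → -: FIRST = { '-' }
  E → num +: FIRST = { 'num' }

Conflict for D: D → E D g and D → - D D
  Overlap: { '-' }
Conflict for D: D → E D g and D → E g D
  Overlap: { '-', 'num', 'x' }
Conflict for D: D → - D D and D → E g D
  Overlap: { '-' }

Answer: Yes. D → E D g / D → '-' D D on { '-' }; D → E D g / D → E g D on { '-', 'num', 'x' }; D → '-' D D / D → E g D on { '-' }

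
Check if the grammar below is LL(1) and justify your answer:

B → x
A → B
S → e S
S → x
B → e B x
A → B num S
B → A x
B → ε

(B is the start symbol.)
No. Predict set conflict for B: { 'x' }

A grammar is LL(1) if for each non-terminal N with multiple productions, the predict sets of those productions are pairwise disjoint, where PREDICT(N → α) = (FIRST(α) \ {ε}) ∪ (FOLLOW(N) if α ⇒* ε).

Relevant sets:
  FIRST(A) = { 'e', 'num', 'x', ε }
  FIRST(B) = { 'e', 'num', 'x', ε }
  FOLLOW(B) = { $, 'num', 'x' }
  FOLLOW(A) = { 'x' }

For B:
  PREDICT(B → x) = { 'x' }
  PREDICT(B → e B x) = { 'e' }
  PREDICT(B → A x) = { 'e', 'num', 'x' }
  PREDICT(B → ε) = { $, 'num', 'x' }
For A:
  PREDICT(A → B) = { 'e', 'num', 'x' }
  PREDICT(A → B num S) = { 'e', 'num', 'x' }
For S:
  PREDICT(S → e S) = { 'e' }
  PREDICT(S → x) = { 'x' }

Conflict found: Predict set conflict for B: { 'x' }
The grammar is NOT LL(1).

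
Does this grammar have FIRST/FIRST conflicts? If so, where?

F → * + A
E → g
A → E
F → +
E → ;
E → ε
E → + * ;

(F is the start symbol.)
No FIRST/FIRST conflicts.

Productions for F:
  F → * + A: FIRST = { '*' }
  F → +: FIRST = { '+' }
Productions for E:
  E → g: FIRST = { 'g' }
  E → ;: FIRST = { ';' }
  E → ε: FIRST = { ε }
  E → + * ;: FIRST = { '+' }
A has only one production, so no FIRST/FIRST conflict is possible there.

All alternatives of each non-terminal have pairwise disjoint FIRST sets.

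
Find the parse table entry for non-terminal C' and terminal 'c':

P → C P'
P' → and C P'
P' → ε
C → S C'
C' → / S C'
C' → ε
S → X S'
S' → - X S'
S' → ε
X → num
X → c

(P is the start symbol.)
To find M[C', 'c'], we find productions for C' where 'c' is in the predict set (PREDICT(N → α) = (FIRST(α) \ {ε}) ∪ (FOLLOW(N) if α ⇒* ε)).

Relevant sets:
  FOLLOW(C') = { $, 'and' }

C' → / S C': PREDICT = { '/' }
C' → ε: PREDICT = { $, 'and' }

M[C', 'c'] is empty (no production applies)

Answer: Empty (error entry)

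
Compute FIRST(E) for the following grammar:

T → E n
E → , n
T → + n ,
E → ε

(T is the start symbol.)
To compute FIRST(E), examine every production with E on the left-hand side, reading each right-hand side left to right until a non-nullable symbol is reached.

From E → , n:
  - ',' is a terminal: add ',' and stop
From E → ε:
  - ε-production, so ε ∈ FIRST(E)

Collecting: FIRST(E) = { ',', ε }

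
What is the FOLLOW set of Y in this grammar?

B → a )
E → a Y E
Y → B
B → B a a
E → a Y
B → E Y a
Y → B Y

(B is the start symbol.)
{ 'a' }

To compute FOLLOW(Y), find every occurrence of Y on a right-hand side N → α Y β: add FIRST(β) \ {ε}, and if β is empty or nullable also add FOLLOW(N). Iterate to a fixed point.

In E → a Y E: Y is followed by E, add FIRST(E) \ {ε} = { 'a' }
In E → a Y: Y is at the end, add FOLLOW(E)
In B → E Y a: Y is followed by a, add FIRST(a) \ {ε} = { 'a' }
In Y → B Y: Y is at the end; this adds FOLLOW(Y) to itself — nothing new

The FOLLOW sets referred to above (computed the same way, to a fixed point):
  FOLLOW(E) = { 'a' }

Taking the union: FOLLOW(Y) = { 'a' }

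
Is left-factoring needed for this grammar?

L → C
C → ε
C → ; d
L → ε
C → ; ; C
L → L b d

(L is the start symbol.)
Left-factoring is needed when two productions for the same non-terminal
share a common prefix on the right-hand side.

Productions for L:
  L → C
  L → ε
  L → L b d
Productions for C:
  C → ε
  C → ; d
  C → ; ; C

Found common prefix ';' in productions for C

Answer: Yes, C has productions with common prefix ';'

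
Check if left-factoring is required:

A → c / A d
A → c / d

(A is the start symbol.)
Yes, A has productions with common prefix 'c /'

Left-factoring is needed when two productions for the same non-terminal
share a common prefix on the right-hand side.

Productions for A:
  A → c / A d
  A → c / d

Found common prefix 'c /' in productions for A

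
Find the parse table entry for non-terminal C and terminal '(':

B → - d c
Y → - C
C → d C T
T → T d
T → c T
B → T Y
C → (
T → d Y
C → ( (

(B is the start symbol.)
To find M[C, '('], we find productions for C where '(' is in the predict set (PREDICT(N → α) = (FIRST(α) \ {ε}) ∪ (FOLLOW(N) if α ⇒* ε)).

C → d C T: PREDICT = { 'd' }
C → (: PREDICT = { '(' }
  '(' is in predict set, so this production goes in M[C, '(']
C → ( (: PREDICT = { '(' }
  '(' is in predict set, so this production goes in M[C, '(']

M[C, '('] = C → (, C → ( (  (a multiply-defined cell — the grammar is not LL(1))

Answer: C → (, C → ( (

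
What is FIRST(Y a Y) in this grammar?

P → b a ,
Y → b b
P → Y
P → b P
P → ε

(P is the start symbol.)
FIRST sets of the non-terminals involved (from the grammar, by fixed-point iteration):
  FIRST(Y) = { 'b' }

To compute FIRST(Y a Y), process the symbols left to right:
Symbol Y is a non-terminal. Add FIRST(Y) \ {ε} = { 'b' }
Y is not nullable (ε ∉ FIRST(Y)), so stop here.
FIRST(Y a Y) = { 'b' }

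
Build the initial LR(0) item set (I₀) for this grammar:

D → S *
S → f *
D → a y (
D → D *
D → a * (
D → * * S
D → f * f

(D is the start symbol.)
{ [D → . * * S], [D → . D *], [D → . S *], [D → . a * (], [D → . a y (], [D → . f * f], [D' → . D], [S → . f *] }

First, augment the grammar with D' → D
I₀ = CLOSURE({ [D' → . D] }):
  [D' → . D] has the dot before D: add [D → . S *], [D → . a y (], [D → . D *], [D → . a * (], [D → . * * S], [D → . f * f]
  [D → . S *] has the dot before S: add [S → . f *]
No further items can be added.

I₀ = { [D → . * * S], [D → . D *], [D → . S *], [D → . a * (], [D → . a y (], [D → . f * f], [D' → . D], [S → . f *] }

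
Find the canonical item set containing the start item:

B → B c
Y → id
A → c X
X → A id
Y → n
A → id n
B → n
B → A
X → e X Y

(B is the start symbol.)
First, augment the grammar with B' → B
I₀ = CLOSURE({ [B' → . B] }):
  [B' → . B] has the dot before B: add [B → . B c], [B → . n], [B → . A]
  [B → . A] has the dot before A: add [A → . c X], [A → . id n]
No further items can be added.

I₀ = { [A → . c X], [A → . id n], [B → . A], [B → . B c], [B → . n], [B' → . B] }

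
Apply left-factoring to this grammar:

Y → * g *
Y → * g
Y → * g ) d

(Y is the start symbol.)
Left-factoring transforms A → αβ₁ | αβ₂ into A → αA' and A' → β₁ | β₂
(α is the longest common prefix among the alternatives). Repeat until
no nonterminal has two alternatives with a common prefix.

Round 1: Y has alternatives sharing prefix '* g'. Introduce Y': Y → * g Y'
  Add: Y' → *
  Add: Y' → ε
  Add: Y' → ) d

No remaining common prefixes — done.

Resulting grammar:
Y → * g Y'
Y' → *
Y' → ε
Y' → ) d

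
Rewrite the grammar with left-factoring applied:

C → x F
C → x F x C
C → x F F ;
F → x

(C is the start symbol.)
C → x F C'
C' → ε
C' → x C
C' → F ;
F → x

Left-factoring transforms A → αβ₁ | αβ₂ into A → αA' and A' → β₁ | β₂
(α is the longest common prefix among the alternatives). Repeat until
no nonterminal has two alternatives with a common prefix.

Round 1: C has alternatives sharing prefix 'x F'. Introduce C': C → x F C'
  Add: C' → ε
  Add: C' → x C
  Add: C' → F ;

No remaining common prefixes — done.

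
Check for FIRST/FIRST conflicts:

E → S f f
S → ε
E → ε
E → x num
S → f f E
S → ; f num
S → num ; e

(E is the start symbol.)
FIRST sets of the non-terminals at (or reachable through a nullable prefix from) the front of some alternative:
  FIRST(S) = { ';', 'f', 'num', ε }

Productions for E:
  E → S f f: FIRST = { ';', 'f', 'num' }
  E → ε: FIRST = { ε }
  E → x num: FIRST = { 'x' }
Productions for S:
  S → ε: FIRST = { ε }
  S → f f E: FIRST = { 'f' }
  S → ; f num: FIRST = { ';' }
  S → num ; e: FIRST = { 'num' }

All alternatives of each non-terminal have pairwise disjoint FIRST sets.

Answer: No FIRST/FIRST conflicts.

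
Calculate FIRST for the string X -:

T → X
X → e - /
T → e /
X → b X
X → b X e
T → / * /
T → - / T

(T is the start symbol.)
{ 'b', 'e' }

FIRST sets of the non-terminals involved (from the grammar, by fixed-point iteration):
  FIRST(X) = { 'b', 'e' }

To compute FIRST(X -), process the symbols left to right:
Symbol X is a non-terminal. Add FIRST(X) \ {ε} = { 'b', 'e' }
X is not nullable (ε ∉ FIRST(X)), so stop here.
FIRST(X -) = { 'b', 'e' }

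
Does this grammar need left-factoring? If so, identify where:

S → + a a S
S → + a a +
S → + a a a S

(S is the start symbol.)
Yes, S has productions with common prefix '+ a a'

Left-factoring is needed when two productions for the same non-terminal
share a common prefix on the right-hand side.

Productions for S:
  S → + a a S
  S → + a a +
  S → + a a a S

Found common prefix '+ a a' in productions for S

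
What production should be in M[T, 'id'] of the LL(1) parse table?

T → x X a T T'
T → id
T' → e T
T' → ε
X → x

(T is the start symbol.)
To find M[T, 'id'], we find productions for T where 'id' is in the predict set (PREDICT(N → α) = (FIRST(α) \ {ε}) ∪ (FOLLOW(N) if α ⇒* ε)).

T → x X a T T': PREDICT = { 'x' }
T → id: PREDICT = { 'id' }
  'id' is in predict set, so this production goes in M[T, 'id']

M[T, 'id'] = T → id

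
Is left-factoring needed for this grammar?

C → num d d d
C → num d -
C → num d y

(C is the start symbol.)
Left-factoring is needed when two productions for the same non-terminal
share a common prefix on the right-hand side.

Productions for C:
  C → num d d d
  C → num d -
  C → num d y

Found common prefix 'num d' in productions for C

Answer: Yes, C has productions with common prefix 'num d'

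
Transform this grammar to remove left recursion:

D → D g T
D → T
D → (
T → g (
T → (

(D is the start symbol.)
D is directly left-recursive. The standard transformation for
  A → A α₁ | ... | A α_m | β₁ | ... | β_n
is
  A  → β₁ A' | ... | β_n A'
  A' → α₁ A' | ... | α_m A' | ε

D → T becomes D → T D'
D → ( becomes D → ( D'
D → D g T becomes D' → g T D'
Add D' → ε

Productions for other non-terminals are unchanged:
  T → g (
  T → (

Resulting grammar:
D → T D'
D → ( D'
D' → g T D'
D' → ε
T → g (
T → (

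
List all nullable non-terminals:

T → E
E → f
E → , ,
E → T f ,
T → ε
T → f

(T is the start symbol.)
A non-terminal is nullable if it can derive ε (the empty string): either it has an ε-production, or it has a production whose right-hand side consists entirely of nullable non-terminals.

ε-productions: T → ε
So T is immediately nullable.
No further non-terminal can be added: every production for the remaining non-terminals contains a terminal or a non-nullable non-terminal.
Nullable = { 'T' }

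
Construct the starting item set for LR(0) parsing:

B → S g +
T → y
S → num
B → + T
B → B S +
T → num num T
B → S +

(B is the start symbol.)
{ [B → . + T], [B → . B S +], [B → . S +], [B → . S g +], [B' → . B], [S → . num] }

First, augment the grammar with B' → B
I₀ = CLOSURE({ [B' → . B] }):
  [B' → . B] has the dot before B: add [B → . S g +], [B → . + T], [B → . B S +], [B → . S +]
  [B → . S g +] has the dot before S: add [S → . num]
No further items can be added.

I₀ = { [B → . + T], [B → . B S +], [B → . S +], [B → . S g +], [B' → . B], [S → . num] }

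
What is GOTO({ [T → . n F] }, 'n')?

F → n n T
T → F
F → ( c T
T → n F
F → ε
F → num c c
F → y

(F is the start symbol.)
GOTO(I, 'n') = CLOSURE({ [A → αX.β] : [A → α.Xβ] ∈ I, X = 'n' })

Items with dot before 'n', with the dot advanced:
  [T → . n F] → [T → n . F]
Closure of the advanced items:
  [T → n . F] has the dot before F: add [F → . n n T], [F → . ( c T], [F → .], [F → . num c c], [F → . y]

GOTO = { [F → . ( c T], [F → . n n T], [F → . num c c], [F → . y], [F → .], [T → n . F] }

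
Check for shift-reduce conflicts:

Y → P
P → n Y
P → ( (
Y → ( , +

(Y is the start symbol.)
No shift-reduce conflicts

A shift-reduce conflict occurs when an LR(0) state has both:
  - a complete (reduce) item [A → α .] (dot at the end), and
  - a shift item [B → β . c γ] (dot before a terminal).

Augment with Y' → Y and build the canonical LR(0) collection (I0 = CLOSURE({[Y' → . Y]}), then GOTO on every symbol after a dot until no new states appear). It has 9 states:
  I0: { [P → . ( (], [P → . n Y], [Y → . ( , +], [Y → . P], [Y' → . Y] }  — shift
  I1: { [P → ( . (], [Y → ( . , +] }  — shift
  I2: { [Y → P .] }  — reduce
  I3: { [Y' → Y .] }  — accept
  I4: { [P → . ( (], [P → . n Y], [P → n . Y], [Y → . ( , +], [Y → . P] }  — shift
  I5: { [P → n Y .] }  — reduce
  I6: { [P → ( ( .] }  — reduce
  I7: { [Y → ( , . +] }  — shift
  I8: { [Y → ( , + .] }  — reduce

No state contains both a complete item and a shift item.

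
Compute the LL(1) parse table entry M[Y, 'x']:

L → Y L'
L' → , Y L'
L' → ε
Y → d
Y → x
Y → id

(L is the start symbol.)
To find M[Y, 'x'], we find productions for Y where 'x' is in the predict set (PREDICT(N → α) = (FIRST(α) \ {ε}) ∪ (FOLLOW(N) if α ⇒* ε)).

Y → d: PREDICT = { 'd' }
Y → x: PREDICT = { 'x' }
  'x' is in predict set, so this production goes in M[Y, 'x']
Y → id: PREDICT = { 'id' }

M[Y, 'x'] = Y → x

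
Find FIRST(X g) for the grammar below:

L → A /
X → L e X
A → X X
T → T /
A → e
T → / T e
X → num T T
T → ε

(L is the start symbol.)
{ 'e', 'num' }

FIRST sets of the non-terminals involved (from the grammar, by fixed-point iteration):
  FIRST(X) = { 'e', 'num' }

To compute FIRST(X g), process the symbols left to right:
Symbol X is a non-terminal. Add FIRST(X) \ {ε} = { 'e', 'num' }
X is not nullable (ε ∉ FIRST(X)), so stop here.
FIRST(X g) = { 'e', 'num' }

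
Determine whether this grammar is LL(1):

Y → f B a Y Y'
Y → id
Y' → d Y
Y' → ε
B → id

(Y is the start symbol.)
Relevant sets:
  FOLLOW(Y') = { $, 'd' }

For Y:
  PREDICT(Y → f B a Y Y') = { 'f' }
  PREDICT(Y → id) = { 'id' }
For Y':
  PREDICT(Y' → d Y) = { 'd' }
  PREDICT(Y' → ε) = { $, 'd' }
B has a single production, so nothing to check there.

Conflict found: Predict set conflict for Y': { 'd' }
The grammar is NOT LL(1).

Answer: No. Predict set conflict for Y': { 'd' }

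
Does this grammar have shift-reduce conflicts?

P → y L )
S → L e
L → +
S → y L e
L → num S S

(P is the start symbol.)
Augment with P' → P and build the canonical LR(0) collection (I0 = CLOSURE({[P' → . P]}), then GOTO on every symbol after a dot until no new states appear). It has 14 states:
  I0: { [P → . y L )], [P' → . P] }  — shift
  I1: { [P' → P .] }  — accept
  I2: { [L → . +], [L → . num S S], [P → y . L )] }  — shift
  I3: { [L → + .] }  — reduce
  I4: { [P → y L . )] }  — shift
  I5: { [L → . +], [L → . num S S], [L → num . S S], [S → . L e], [S → . y L e] }  — shift
  I6: { [S → L . e] }  — shift
  I7: { [L → . +], [L → . num S S], [L → num S . S], [S → . L e], [S → . y L e] }  — shift
  I8: { [L → . +], [L → . num S S], [S → y . L e] }  — shift
  I9: { [S → y L . e] }  — shift
  I10: { [S → y L e .] }  — reduce
  I11: { [L → num S S .] }  — reduce
  I12: { [S → L e .] }  — reduce
  I13: { [P → y L ) .] }  — reduce

No state contains both a complete item and a shift item.

Answer: No shift-reduce conflicts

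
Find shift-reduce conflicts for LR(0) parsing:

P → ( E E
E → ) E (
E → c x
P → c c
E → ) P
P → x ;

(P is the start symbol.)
A shift-reduce conflict occurs when an LR(0) state has both:
  - a complete (reduce) item [A → α .] (dot at the end), and
  - a shift item [B → β . c γ] (dot before a terminal).

Augment with P' → P and build the canonical LR(0) collection (I0 = CLOSURE({[P' → . P]}), then GOTO on every symbol after a dot until no new states appear). It has 16 states:
  I0: { [P → . ( E E], [P → . c c], [P → . x ;], [P' → . P] }  — shift
  I1: { [E → . ) E (], [E → . ) P], [E → . c x], [P → ( . E E] }  — shift
  I2: { [P' → P .] }  — accept
  I3: { [P → c . c] }  — shift
  I4: { [P → x . ;] }  — shift
  I5: { [P → x ; .] }  — reduce
  I6: { [P → c c .] }  — reduce
  I7: { [E → ) . E (], [E → ) . P], [E → . ) E (], [E → . ) P], [E → . c x], [P → . ( E E], [P → . c c], [P → . x ;] }  — shift
  I8: { [E → . ) E (], [E → . ) P], [E → . c x], [P → ( E . E] }  — shift
  I9: { [E → c . x] }  — shift
  I10: { [E → c x .] }  — reduce
  I11: { [P → ( E E .] }  — reduce
  I12: { [E → ) E . (] }  — shift
  I13: { [E → ) P .] }  — reduce
  I14: { [E → c . x], [P → c . c] }  — shift
  I15: { [E → ) E ( .] }  — reduce

No state contains both a complete item and a shift item.

Answer: No shift-reduce conflicts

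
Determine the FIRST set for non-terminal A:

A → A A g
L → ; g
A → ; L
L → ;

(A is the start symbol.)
{ ';' }

From A → A A g:
  - A is the symbol being defined: contributes nothing new
    A is not nullable, so stop
From A → ; L:
  - ';' is a terminal: add ';' and stop

Collecting: FIRST(A) = { ';' }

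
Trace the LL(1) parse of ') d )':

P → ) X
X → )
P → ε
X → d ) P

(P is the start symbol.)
LL(1) parsing maintains a stack (initially the start symbol over $) and the input. At each step: if the stack top is a terminal, match it against the current input token; if it is a non-terminal N, replace it with the RHS of M[N, lookahead] (the unique production whose predict set contains the lookahead).

Stack is shown with the top on the left.

Stack    Input    Action
------------------------
P $      ) d ) $  output P → ) X
) X $    ) d ) $  match ')'
X $      d ) $    output X → d ) P
d ) P $  d ) $    match 'd'
) P $    ) $      match ')'
P $      $        output P → ε
$        $        accept

The string is accepted.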